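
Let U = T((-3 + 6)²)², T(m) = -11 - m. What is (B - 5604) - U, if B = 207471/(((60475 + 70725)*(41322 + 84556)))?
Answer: -99157222166929/16515193600 ≈ -6004.0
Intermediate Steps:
B = 207471/16515193600 (B = 207471/((131200*125878)) = 207471/16515193600 ≈ 1.2562e-5)
U = 400 (U = (-11 - (-3 + 6)²)² = (-11 - 1*3²)² = (-11 - 1*9)² = (-11 - 9)² = (-20)² = 400)
(B - 5604) - U = (207471/16515193600 - 5604) - 1*400 = -92551144726929/16515193600 - 400 = -99157222166929/16515193600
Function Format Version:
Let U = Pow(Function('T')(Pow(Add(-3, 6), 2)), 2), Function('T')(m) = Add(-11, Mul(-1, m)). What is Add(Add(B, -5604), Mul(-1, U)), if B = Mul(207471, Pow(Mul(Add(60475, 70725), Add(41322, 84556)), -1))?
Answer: Rational(-99157222166929, 16515193600) ≈ -6004.0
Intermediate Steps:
B = Rational(207471, 16515193600) (B = Mul(207471, Pow(Mul(131200, 125878), -1)) = Mul(207471, Pow(16515193600, -1)) = Mul(207471, Rational(1, 16515193600)) = Rational(207471, 16515193600) ≈ 1.2562e-5)
U = 400 (U = Pow(Add(-11, Mul(-1, Pow(Add(-3, 6), 2))), 2) = Pow(Add(-11, Mul(-1, Pow(3, 2))), 2) = Pow(Add(-11, Mul(-1, 9)), 2) = Pow(Add(-11, -9), 2) = Pow(-20, 2) = 400)
Add(Add(B, -5604), Mul(-1, U)) = Add(Add(Rational(207471, 16515193600), -5604), Mul(-1, 400)) = Add(Rational(-92551144726929, 16515193600), -400) = Rational(-99157222166929, 16515193600)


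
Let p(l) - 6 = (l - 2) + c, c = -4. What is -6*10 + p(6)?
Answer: -54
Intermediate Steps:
p(l) = l (p(l) = 6 + ((l - 2) - 4) = 6 + ((-2 + l) - 4) = 6 + (-6 + l) = l)
-6*10 + p(6) = -6*10 + 6 = -60 + 6 = -54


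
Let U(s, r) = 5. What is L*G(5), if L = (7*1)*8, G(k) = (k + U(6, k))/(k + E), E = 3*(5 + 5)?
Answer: 16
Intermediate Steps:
E = 30 (E = 3*10 = 30)
G(k) = (5 + k)/(30 + k) (G(k) = (k + 5)/(k + 30) = (5 + k)/(30 + k))
L = 56 (L = 7*8 = 56)
L*G(5) = 56*((5 + 5)/(30 + 5)) = 56*(10/35) = 56*((1/35)*10) = 56*(2/7) = 16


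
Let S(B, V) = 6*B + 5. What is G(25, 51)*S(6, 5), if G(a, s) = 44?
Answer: 1804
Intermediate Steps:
S(B, V) = 5 + 6*B
G(25, 51)*S(6, 5) = 44*(5 + 6*6) = 44*(5 + 36) = 44*41 = 1804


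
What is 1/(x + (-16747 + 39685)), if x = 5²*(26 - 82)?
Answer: 1/21538 ≈ 4.6430e-5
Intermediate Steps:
x = -1400 (x = 25*(-56) = -1400)
1/(x + (-16747 + 39685)) = 1/(-1400 + (-16747 + 39685)) = 1/(-1400 + 22938) = 1/21538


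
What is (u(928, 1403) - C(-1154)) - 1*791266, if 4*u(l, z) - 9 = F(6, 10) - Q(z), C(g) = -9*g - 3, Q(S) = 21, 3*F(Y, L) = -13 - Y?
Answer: -9619843/12 ≈ -8.0165e+5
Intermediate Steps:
F(Y, L) = -13/3 - Y/3 (F(Y, L) = (-13 - Y)/3 = -13/3 - Y/3)
C(g) = -3 - 9*g
u(l, z) = -55/12 (u(l, z) = 9/4 + ((-13/3 - ⅓*6) - 1*21)/4 = 9/4 + ((-13/3 - 2) - 21)/4 = 9/4 + (-19/3 - 21)/4 = 9/4 + (¼)*(-82/3) = 9/4 - 41/6 = -55/12)
(u(928, 1403) - C(-1154)) - 1*791266 = (-55/12 - (-3 - 9*(-1154))) - 1*791266 = (-55/12 - (-3 + 10386)) - 791266 = (-55/12 - 1*10383) - 791266 = (-55/12 - 10383) - 791266 = -124651/12 - 791266 = -9619843/12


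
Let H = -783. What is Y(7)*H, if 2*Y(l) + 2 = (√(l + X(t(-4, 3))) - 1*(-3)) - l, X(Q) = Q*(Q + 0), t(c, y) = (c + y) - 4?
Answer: 2349 - 1566*√2 ≈ 134.34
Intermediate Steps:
t(c, y) = -4 + c + y
X(Q) = Q² (X(Q) = Q*Q = Q²)
Y(l) = ½ + √(25 + l)/2 - l/2 (Y(l) = -1 + ((√(l + (-4 - 4 + 3)²) - 1*(-3)) - l)/2 = -1 + ((√(l + (-5)²) + 3) - l)/2 = -1 + ((√(l + 25) + 3) - l)/2 = -1 + ((√(25 + l) + 3) - l)/2 = -1 + ((3 + √(25 + l)) - l)/2 = -1 + (3 + √(25 + l) - l)/2 = -1 + (3/2 + √(25 + l)/2 - l/2) = ½ + √(25 + l)/2 - l/2)
Y(7)*H = (½ + √(25 + 7)/2 - ½*7)*(-783) = (½ + √32/2 - 7/2)*(-783) = (½ + (4*√2)/2 - 7/2)*(-783) = (½ + 2*√2 - 7/2)*(-783) = (-3 + 2*√2)*(-783) = 2349 - 1566*√2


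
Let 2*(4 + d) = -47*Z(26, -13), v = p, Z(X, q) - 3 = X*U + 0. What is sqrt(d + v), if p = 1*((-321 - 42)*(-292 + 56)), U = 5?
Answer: sqrt(330154)/2 ≈ 287.29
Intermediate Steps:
p = 85668 (p = 1*(-363*(-236)) = 1*85668 = 85668)
Z(X, q) = 3 + 5*X (Z(X, q) = 3 + (X*5 + 0) = 3 + (5*X + 0) = 3 + 5*X)
v = 85668
d = -6259/2 (d = -4 + (-47*(3 + 5*26))/2 = -4 + (-47*(3 + 130))/2 = -4 + (-47*133)/2 = -4 + (1/2)*(-6251) = -4 - 6251/2 = -6259/2 ≈ -3129.5)
sqrt(d + v) = sqrt(-6259/2 + 85668) = sqrt(165077/2) = sqrt(330154)/2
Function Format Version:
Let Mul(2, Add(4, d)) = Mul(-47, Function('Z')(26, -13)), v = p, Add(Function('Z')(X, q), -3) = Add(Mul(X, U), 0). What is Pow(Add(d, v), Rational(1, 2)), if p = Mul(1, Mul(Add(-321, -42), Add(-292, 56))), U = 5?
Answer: Mul(Rational(1, 2), Pow(330154, Rational(1, 2))) ≈ 287.29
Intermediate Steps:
p = 85668 (p = Mul(1, Mul(-363, -236)) = Mul(1, 85668) = 85668)
Function('Z')(X, q) = Add(3, Mul(5, X)) (Function('Z')(X, q) = Add(3, Add(Mul(X, 5), 0)) = Add(3, Add(Mul(5, X), 0)) = Add(3, Mul(5, X)))
v = 85668
d = Rational(-6259, 2) (d = Add(-4, Mul(Rational(1, 2), Mul(-47, Add(3, Mul(5, 26))))) = Add(-4, Mul(Rational(1, 2), Mul(-47, Add(3, 130)))) = Add(-4, Mul(Rational(1, 2), Mul(-47, 133))) = Add(-4, Mul(Rational(1, 2), -6251)) = Add(-4, Rational(-6251, 2)) = Rational(-6259, 2) ≈ -3129.5)
Pow(Add(d, v), Rational(1, 2)) = Pow(Add(Rational(-6259, 2), 85668), Rational(1, 2)) = Pow(Rational(165077, 2), Rational(1, 2)) = Mul(Rational(1, 2), Pow(330154, Rational(1, 2)))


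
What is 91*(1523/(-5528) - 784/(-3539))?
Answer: -96090995/19563592 ≈ -4.9117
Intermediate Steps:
91*(1523/(-5528) - 784/(-3539)) = 91*(1523*(-1/5528) - 784*(-1/3539)) = 91*(-1523/5528 + 784/3539) = 91*(-1055945/19563592) = -96090995/19563592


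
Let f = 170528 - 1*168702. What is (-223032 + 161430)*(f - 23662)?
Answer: 1345141272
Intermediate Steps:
f = 1826 (f = 170528 - 168702 = 1826)
(-223032 + 161430)*(f - 23662) = (-223032 + 161430)*(1826 - 23662) = -61602*(-21836) = 1345141272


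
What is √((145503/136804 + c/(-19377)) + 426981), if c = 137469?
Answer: √83343279436721581671759/441808518 ≈ 653.43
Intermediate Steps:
√((145503/136804 + c/(-19377)) + 426981) = √((145503/136804 + 137469/(-19377)) + 426981) = √((145503*(1/136804) + 137469*(-1/19377)) + 426981) = √((145503/136804 - 45823/6459) + 426981) = √(-5328965815/883617036 + 426981) = √(377282356682501/883617036) = √83343279436721581671759/441808518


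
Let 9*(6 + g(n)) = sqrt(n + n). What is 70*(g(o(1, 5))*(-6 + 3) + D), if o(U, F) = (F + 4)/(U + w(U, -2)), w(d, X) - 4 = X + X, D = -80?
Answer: -4340 - 70*sqrt(2) ≈ -4439.0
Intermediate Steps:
w(d, X) = 4 + 2*X (w(d, X) = 4 + (X + X) = 4 + 2*X)
o(U, F) = (4 + F)/U (o(U, F) = (F + 4)/(U + (4 + 2*(-2))) = (4 + F)/(U + (4 - 4)) = (4 + F)/(U + 0) = (4 + F)/U)
g(n) = -6 + sqrt(2)*sqrt(n)/9 (g(n) = -6 + sqrt(n + n)/9 = -6 + sqrt(2*n)/9 = -6 + (sqrt(2)*sqrt(n))/9 = -6 + sqrt(2)*sqrt(n)/9)
70*(g(o(1, 5))*(-6 + 3) + D) = 70*((-6 + sqrt(2)*sqrt((4 + 5)/1)/9)*(-6 + 3) - 80) = 70*((-6 + sqrt(2)*sqrt(1*9)/9)*(-3) - 80) = 70*((-6 + sqrt(2)*sqrt(9)/9)*(-3) - 80) = 70*((-6 + (1/9)*sqrt(2)*3)*(-3) - 80) = 70*((-6 + sqrt(2)/3)*(-3) - 80) = 70*((18 - sqrt(2)) - 80) = 70*(-62 - sqrt(2)) = -4340 - 70*sqrt(2)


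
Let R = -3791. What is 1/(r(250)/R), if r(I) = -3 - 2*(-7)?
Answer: -3791/11 ≈ -344.64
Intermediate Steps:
r(I) = 11 (r(I) = -3 + 14 = 11)
1/(r(250)/R) = 1/(11/(-3791)) = 1/(11*(-1/3791)) = 1/(-11/3791) = -3791/11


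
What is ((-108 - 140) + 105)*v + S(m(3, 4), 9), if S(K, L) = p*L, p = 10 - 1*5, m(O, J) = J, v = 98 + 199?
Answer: -42426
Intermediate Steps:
v = 297
p = 5 (p = 10 - 5 = 5)
S(K, L) = 5*L
((-108 - 140) + 105)*v + S(m(3, 4), 9) = ((-108 - 140) + 105)*297 + 5*9 = (-248 + 105)*297 + 45 = -143*297 + 45 = -42471 + 45 = -42426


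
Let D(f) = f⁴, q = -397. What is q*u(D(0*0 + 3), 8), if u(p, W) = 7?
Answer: -2779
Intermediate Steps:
q*u(D(0*0 + 3), 8) = -397*7 = -2779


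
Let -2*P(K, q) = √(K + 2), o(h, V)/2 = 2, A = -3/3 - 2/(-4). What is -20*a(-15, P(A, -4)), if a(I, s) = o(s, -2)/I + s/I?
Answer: 16/3 - √6/3 ≈ 4.5168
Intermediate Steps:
A = -½ (A = -3*⅓ - 2*(-¼) = -1 + ½ = -½ ≈ -0.50000)
o(h, V) = 4 (o(h, V) = 2*2 = 4)
P(K, q) = -√(2 + K)/2 (P(K, q) = -√(K + 2)/2 = -√(2 + K)/2)
a(I, s) = 4/I + s/I
-20*a(-15, P(A, -4)) = -20*(4 - √(2 - ½)/2)/(-15) = -(-4)*(4 - √6/4)/3 = -20*(-4/15 + √6/60) = 16/3 - √6/3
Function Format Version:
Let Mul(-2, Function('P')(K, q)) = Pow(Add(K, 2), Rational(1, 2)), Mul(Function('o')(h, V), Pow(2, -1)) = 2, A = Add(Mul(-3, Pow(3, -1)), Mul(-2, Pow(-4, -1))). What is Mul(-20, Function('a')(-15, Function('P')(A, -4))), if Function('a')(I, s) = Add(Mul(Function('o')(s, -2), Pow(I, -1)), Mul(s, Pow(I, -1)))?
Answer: Add(Rational(16, 3), Mul(Rational(-1, 3), Pow(6, Rational(1, 2)))) ≈ 4.5168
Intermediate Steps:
A = Rational(-1, 2) (A = Add(Mul(-3, Rational(1, 3)), Mul(-2, Rational(-1, 4))) = Add(-1, Rational(1, 2)) = Rational(-1, 2) ≈ -0.50000)
Function('o')(h, V) = 4 (Function('o')(h, V) = Mul(2, 2) = 4)
Function('P')(K, q) = Mul(Rational(-1, 2), Pow(Add(2, K), Rational(1, 2))) (Function('P')(K, q) = Mul(Rational(-1, 2), Pow(Add(K, 2), Rational(1, 2))) = Mul(Rational(-1, 2), Pow(Add(2, K), Rational(1, 2))))
Function('a')(I, s) = Add(Mul(4, Pow(I, -1)), Mul(s, Pow(I, -1)))
Mul(-20, Function('a')(-15, Function('P')(A, -4))) = Mul(-20, Mul(Pow(-15, -1), Add(4, Mul(Rational(-1, 2), Pow(Add(2, Rational(-1, 2)), Rational(1, 2)))))) = Mul(-20, Mul(Rational(-1, 15), Add(4, Mul(Rational(-1, 2), Pow(Rational(3, 2), Rational(1, 2)))))) = Mul(-20, Mul(Rational(-1, 15), Add(4, Mul(Rational(-1, 2), Mul(Rational(1, 2), Pow(6, Rational(1, 2))))))) = Mul(-20, Mul(Rational(-1, 15), Add(4, Mul(Rational(-1, 4), Pow(6, Rational(1, 2)))))) = Mul(-20, Add(Rational(-4, 15), Mul(Rational(1, 60), Pow(6, Rational(1, 2))))) = Add(Rational(16, 3), Mul(Rational(-1, 3), Pow(6, Rational(1, 2))))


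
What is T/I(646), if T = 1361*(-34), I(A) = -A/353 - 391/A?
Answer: 620719436/32667 ≈ 19001.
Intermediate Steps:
I(A) = -391/A - A/353 (I(A) = -A*(1/353) - 391/A = -A/353 - 391/A = -391/A - A/353)
T = -46274
T/I(646) = -46274/(-391/646 - 1/353*646) = -46274/(-391*1/646 - 646/353) = -46274/(-23/38 - 646/353) = -46274/(-32667/13414) = -46274*(-13414/32667) = 620719436/32667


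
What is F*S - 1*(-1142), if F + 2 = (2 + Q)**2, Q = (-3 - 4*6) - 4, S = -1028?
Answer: -861350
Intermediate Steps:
Q = -31 (Q = (-3 - 24) - 4 = -27 - 4 = -31)
F = 839 (F = -2 + (2 - 31)**2 = -2 + (-29)**2 = -2 + 841 = 839)
F*S - 1*(-1142) = 839*(-1028) - 1*(-1142) = -862492 + 1142 = -861350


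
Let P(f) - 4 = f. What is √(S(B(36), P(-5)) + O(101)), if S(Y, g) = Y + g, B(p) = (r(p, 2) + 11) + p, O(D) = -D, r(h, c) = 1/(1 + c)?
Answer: 2*I*√123/3 ≈ 7.3937*I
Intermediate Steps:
P(f) = 4 + f
B(p) = 34/3 + p (B(p) = (1/(1 + 2) + 11) + p = (1/3 + 11) + p = (⅓ + 11) + p = 34/3 + p)
√(S(B(36), P(-5)) + O(101)) = √(((34/3 + 36) + (4 - 5)) - 1*101) = √((142/3 - 1) - 101) = √(139/3 - 101) = √(-164/3) = 2*I*√123/3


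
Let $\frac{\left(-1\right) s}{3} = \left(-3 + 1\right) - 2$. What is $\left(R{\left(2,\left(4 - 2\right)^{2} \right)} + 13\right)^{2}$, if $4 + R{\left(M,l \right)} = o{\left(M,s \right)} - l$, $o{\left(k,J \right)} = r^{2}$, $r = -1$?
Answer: $36$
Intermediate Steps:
$s = 12$ ($s = - 3 \left(\left(-3 + 1\right) - 2\right) = - 3 \left(-2 - 2\right) = \left(-3\right) \left(-4\right) = 12$)
$o{\left(k,J \right)} = 1$ ($o{\left(k,J \right)} = \left(-1\right)^{2} = 1$)
$R{\left(M,l \right)} = -3 - l$ ($R{\left(M,l \right)} = -4 - \left(-1 + l\right) = -3 - l$)
$\left(R{\left(2,\left(4 - 2\right)^{2} \right)} + 13\right)^{2} = \left(\left(-3 - \left(4 - 2\right)^{2}\right) + 13\right)^{2} = \left(\left(-3 - 2^{2}\right) + 13\right)^{2} = \left(\left(-3 - 4\right) + 13\right)^{2} = \left(-7 + 13\right)^{2} = 6^{2} = 36$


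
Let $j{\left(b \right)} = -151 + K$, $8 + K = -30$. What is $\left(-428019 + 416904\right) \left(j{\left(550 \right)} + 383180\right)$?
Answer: $-4256944965$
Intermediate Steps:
$K = -38$ ($K = -8 - 30 = -38$)
$j{\left(b \right)} = -189$ ($j{\left(b \right)} = -151 - 38 = -189$)
$\left(-428019 + 416904\right) \left(j{\left(550 \right)} + 383180\right) = \left(-428019 + 416904\right) \left(-189 + 383180\right) = \left(-11115\right) 382991 = -4256944965$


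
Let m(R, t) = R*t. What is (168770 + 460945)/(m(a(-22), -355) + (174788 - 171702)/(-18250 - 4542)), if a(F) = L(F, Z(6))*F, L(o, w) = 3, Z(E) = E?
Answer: 7176232140/267006737 ≈ 26.877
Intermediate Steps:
a(F) = 3*F
(168770 + 460945)/(m(a(-22), -355) + (174788 - 171702)/(-18250 - 4542)) = (168770 + 460945)/((3*(-22))*(-355) + (174788 - 171702)/(-18250 - 4542)) = 629715/(-66*(-355) + 3086/(-22792)) = 629715/(23430 + 3086*(-1/22792)) = 629715/(23430 - 1543/11396) = 629715/(267006737/11396) = 629715*(11396/267006737) = 7176232140/267006737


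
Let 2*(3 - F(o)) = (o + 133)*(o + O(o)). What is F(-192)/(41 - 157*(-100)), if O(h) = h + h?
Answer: -5663/5247 ≈ -1.0793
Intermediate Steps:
O(h) = 2*h
F(o) = 3 - 3*o*(133 + o)/2 (F(o) = 3 - (o + 133)*(o + 2*o)/2 = 3 - (133 + o)*3*o/2 = 3 - 3*o*(133 + o)/2)
F(-192)/(41 - 157*(-100)) = (3 - 399/2*(-192) - 3/2*(-192)²)/(41 - 157*(-100)) = (3 + 38304 - 3/2*36864)/(41 + 15700) = (3 + 38304 - 55296)/15741 = -16989*1/15741 = -5663/5247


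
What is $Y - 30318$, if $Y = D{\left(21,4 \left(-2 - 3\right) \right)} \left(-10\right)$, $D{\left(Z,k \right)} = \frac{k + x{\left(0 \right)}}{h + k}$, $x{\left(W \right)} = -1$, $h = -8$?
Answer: $- \frac{60651}{2} \approx -30326.0$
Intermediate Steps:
$D{\left(Z,k \right)} = \frac{-1 + k}{-8 + k}$ ($D{\left(Z,k \right)} = \frac{k - 1}{-8 + k} = \frac{-1 + k}{-8 + k}$)
$Y = - \frac{15}{2}$ ($Y = \frac{-1 + 4 \left(-2 - 3\right)}{-8 + 4 \left(-2 - 3\right)} \left(-10\right) = \frac{-1 + 4 \left(-5\right)}{-8 + 4 \left(-5\right)} \left(-10\right) = \frac{-1 - 20}{-8 - 20} \left(-10\right) = \frac{1}{-28} \left(-21\right) \left(-10\right) = \left(- \frac{1}{28}\right) \left(-21\right) \left(-10\right) = \frac{3}{4} \left(-10\right) = - \frac{15}{2} \approx -7.5$)
$Y - 30318 = - \frac{15}{2} - 30318 = - \frac{60651}{2}$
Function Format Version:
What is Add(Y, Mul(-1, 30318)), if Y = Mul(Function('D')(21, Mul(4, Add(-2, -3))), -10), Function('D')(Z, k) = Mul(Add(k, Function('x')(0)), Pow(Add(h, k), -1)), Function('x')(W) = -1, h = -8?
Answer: Rational(-60651, 2) ≈ -30326.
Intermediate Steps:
Function('D')(Z, k) = Mul(Pow(Add(-8, k), -1), Add(-1, k)) (Function('D')(Z, k) = Mul(Add(k, -1), Pow(Add(-8, k), -1)) = Mul(Add(-1, k), Pow(Add(-8, k), -1)) = Mul(Pow(Add(-8, k), -1), Add(-1, k)))
Y = Rational(-15, 2) (Y = Mul(Mul(Pow(Add(-8, Mul(4, Add(-2, -3))), -1), Add(-1, Mul(4, Add(-2, -3)))), -10) = Mul(Mul(Pow(Add(-8, Mul(4, -5)), -1), Add(-1, Mul(4, -5))), -10) = Mul(Mul(Pow(Add(-8, -20), -1), Add(-1, -20)), -10) = Mul(Mul(Pow(-28, -1), -21), -10) = Mul(Mul(Rational(-1, 28), -21), -10) = Mul(Rational(3, 4), -10) = Rational(-15, 2) ≈ -7.5000)
Add(Y, Mul(-1, 30318)) = Add(Rational(-15, 2), Mul(-1, 30318)) = Add(Rational(-15, 2), -30318) = Rational(-60651, 2)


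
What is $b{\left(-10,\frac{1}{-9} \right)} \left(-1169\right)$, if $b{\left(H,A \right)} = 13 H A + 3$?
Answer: $- \frac{183533}{9} \approx -20393.0$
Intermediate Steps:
$b{\left(H,A \right)} = 3 + 13 A H$ ($b{\left(H,A \right)} = 13 A H + 3 = 3 + 13 A H$)
$b{\left(-10,\frac{1}{-9} \right)} \left(-1169\right) = \left(3 + 13 \frac{1}{-9} \left(-10\right)\right) \left(-1169\right) = \left(3 + 13 \left(- \frac{1}{9}\right) \left(-10\right)\right) \left(-1169\right) = \left(3 + \frac{130}{9}\right) \left(-1169\right) = \frac{157}{9} \left(-1169\right) = - \frac{183533}{9}$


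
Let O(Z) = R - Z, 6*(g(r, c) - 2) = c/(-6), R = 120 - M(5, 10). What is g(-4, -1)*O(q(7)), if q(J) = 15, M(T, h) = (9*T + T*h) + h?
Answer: 0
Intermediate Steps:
M(T, h) = h + 9*T + T*h
R = 15 (R = 120 - (10 + 9*5 + 5*10) = 120 - (10 + 45 + 50) = 120 - 1*105 = 120 - 105 = 15)
g(r, c) = 2 - c/36 (g(r, c) = 2 + (c/(-6))/6 = 2 + (c*(-⅙))/6 = 2 + (-c/6)/6 = 2 - c/36)
O(Z) = 15 - Z
g(-4, -1)*O(q(7)) = (2 - 1/36*(-1))*(15 - 1*15) = (2 + 1/36)*(15 - 15) = (73/36)*0 = 0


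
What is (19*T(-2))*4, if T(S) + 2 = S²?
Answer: 152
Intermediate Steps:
T(S) = -2 + S²
(19*T(-2))*4 = (19*(-2 + (-2)²))*4 = (19*(-2 + 4))*4 = (19*2)*4 = 38*4 = 152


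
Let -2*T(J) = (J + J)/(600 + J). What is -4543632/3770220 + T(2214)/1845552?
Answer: -109244588077011/90649063383760 ≈ -1.2051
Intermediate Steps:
T(J) = -J/(600 + J) (T(J) = -(J + J)/(2*(600 + J)) = -2*J/(2*(600 + J)) = -J/(600 + J))
-4543632/3770220 + T(2214)/1845552 = -4543632/3770220 - 1*2214/(600 + 2214)/1845552 = -4543632*1/3770220 - 1*2214/2814*(1/1845552) = -378636/314185 - 1*2214*1/2814*(1/1845552) = -378636/314185 - 369/469*1/1845552 = -378636/314185 - 123/288521296 = -109244588077011/90649063383760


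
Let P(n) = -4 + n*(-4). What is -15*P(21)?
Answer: 1320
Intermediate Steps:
P(n) = -4 - 4*n
-15*P(21) = -15*(-4 - 4*21) = -15*(-4 - 84) = -15*(-88) = 1320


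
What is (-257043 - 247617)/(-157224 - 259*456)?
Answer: 42055/22944 ≈ 1.8329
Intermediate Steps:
(-257043 - 247617)/(-157224 - 259*456) = -504660/(-157224 - 118104) = -504660/(-275328) = -504660*(-1/275328) = 42055/22944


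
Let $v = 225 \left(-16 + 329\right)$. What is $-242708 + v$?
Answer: $-172283$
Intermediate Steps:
$v = 70425$ ($v = 225 \cdot 313 = 70425$)
$-242708 + v = -242708 + 70425 = -172283$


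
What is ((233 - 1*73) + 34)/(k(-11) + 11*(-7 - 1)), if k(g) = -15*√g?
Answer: -1552/929 + 2910*I*√11/10219 ≈ -1.6706 + 0.94445*I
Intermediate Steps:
((233 - 1*73) + 34)/(k(-11) + 11*(-7 - 1)) = ((233 - 1*73) + 34)/(-15*I*√11 + 11*(-7 - 1)) = ((233 - 73) + 34)/(-15*I*√11 + 11*(-8)) = (160 + 34)/(-15*I*√11 - 88) = 194/(-88 - 15*I*√11)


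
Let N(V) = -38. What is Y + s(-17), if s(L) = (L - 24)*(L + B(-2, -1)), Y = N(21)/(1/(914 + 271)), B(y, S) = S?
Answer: -44292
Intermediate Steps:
Y = -45030 (Y = -38/(1/(914 + 271)) = -38/(1/1185) = -38/1/1185 = -38*1185 = -45030)
s(L) = (-1 + L)*(-24 + L) (s(L) = (L - 24)*(L - 1) = (-24 + L)*(-1 + L) = (-1 + L)*(-24 + L))
Y + s(-17) = -45030 + (24 + (-17)² - 25*(-17)) = -45030 + (24 + 289 + 425) = -45030 + 738 = -44292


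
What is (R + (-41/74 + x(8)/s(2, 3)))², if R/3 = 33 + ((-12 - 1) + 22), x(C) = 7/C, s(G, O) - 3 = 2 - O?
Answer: 5553677529/350464 ≈ 15847.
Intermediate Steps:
s(G, O) = 5 - O (s(G, O) = 3 + (2 - O) = 5 - O)
R = 126 (R = 3*(33 + ((-12 - 1) + 22)) = 3*(33 + (-13 + 22)) = 3*(33 + 9) = 3*42 = 126)
(R + (-41/74 + x(8)/s(2, 3)))² = (126 + (-41/74 + (7/8)/(5 - 1*3)))² = (126 + (-41*1/74 + (7*(⅛))/(5 - 3)))² = (126 + (-41/74 + (7/8)/2))² = (126 + (-41/74 + (7/8)*(½)))² = (126 + (-41/74 + 7/16))² = (126 - 69/592)² = (74523/592)² = 5553677529/350464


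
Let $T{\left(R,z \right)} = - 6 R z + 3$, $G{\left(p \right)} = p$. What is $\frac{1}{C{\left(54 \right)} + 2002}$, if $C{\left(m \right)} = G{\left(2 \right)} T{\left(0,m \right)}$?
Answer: $\frac{1}{2008} \approx 0.00049801$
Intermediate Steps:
$T{\left(R,z \right)} = 3 - 6 R z$ ($T{\left(R,z \right)} = - 6 R z + 3 = 3 - 6 R z$)
$C{\left(m \right)} = 6$ ($C{\left(m \right)} = 2 \left(3 - 0 m\right) = 2 \left(3 + 0\right) = 2 \cdot 3 = 6$)
$\frac{1}{C{\left(54 \right)} + 2002} = \frac{1}{6 + 2002} = \frac{1}{2008}$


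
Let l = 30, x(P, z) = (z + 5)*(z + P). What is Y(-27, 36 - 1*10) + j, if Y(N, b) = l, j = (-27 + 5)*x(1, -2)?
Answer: 96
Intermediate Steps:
x(P, z) = (5 + z)*(P + z)
j = 66 (j = (-27 + 5)*((-2)² + 5*1 + 5*(-2) + 1*(-2)) = -22*(4 + 5 - 10 - 2) = -22*(-3) = 66)
Y(N, b) = 30
Y(-27, 36 - 1*10) + j = 30 + 66 = 96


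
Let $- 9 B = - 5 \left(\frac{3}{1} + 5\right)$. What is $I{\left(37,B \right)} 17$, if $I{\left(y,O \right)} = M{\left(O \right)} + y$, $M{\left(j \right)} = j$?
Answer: $\frac{6341}{9} \approx 704.56$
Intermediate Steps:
$B = \frac{40}{9}$ ($B = - \frac{\left(-5\right) \left(\frac{3}{1} + 5\right)}{9} = - \frac{\left(-5\right) \left(3 \cdot 1 + 5\right)}{9} = - \frac{\left(-5\right) \left(3 + 5\right)}{9} = - \frac{\left(-5\right) 8}{9} = \left(- \frac{1}{9}\right) \left(-40\right) = \frac{40}{9} \approx 4.4444$)
$I{\left(y,O \right)} = O + y$
$I{\left(37,B \right)} 17 = \left(\frac{40}{9} + 37\right) 17 = \frac{373}{9} \cdot 17 = \frac{6341}{9}$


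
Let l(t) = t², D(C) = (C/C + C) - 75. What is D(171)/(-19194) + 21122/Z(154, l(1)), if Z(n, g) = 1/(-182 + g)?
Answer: -73380236005/19194 ≈ -3.8231e+6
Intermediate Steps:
D(C) = -74 + C (D(C) = (1 + C) - 75 = -74 + C)
D(171)/(-19194) + 21122/Z(154, l(1)) = (-74 + 171)/(-19194) + 21122/(1/(-182 + 1²)) = 97*(-1/19194) + 21122/(1/(-182 + 1)) = -97/19194 + 21122/(1/(-181)) = -97/19194 + 21122/(-1/181) = -97/19194 + 21122*(-181) = -97/19194 - 3823082 = -73380236005/19194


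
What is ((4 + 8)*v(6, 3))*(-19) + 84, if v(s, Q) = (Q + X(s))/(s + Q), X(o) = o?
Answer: -144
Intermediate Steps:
v(s, Q) = 1 (v(s, Q) = (Q + s)/(s + Q) = (Q + s)/(Q + s) = 1)
((4 + 8)*v(6, 3))*(-19) + 84 = ((4 + 8)*1)*(-19) + 84 = (12*1)*(-19) + 84 = 12*(-19) + 84 = -228 + 84 = -144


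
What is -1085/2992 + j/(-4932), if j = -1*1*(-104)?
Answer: -1415597/3689136 ≈ -0.38372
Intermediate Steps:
j = 104 (j = -1*(-104) = 104)
-1085/2992 + j/(-4932) = -1085/2992 + 104/(-4932) = -1085*1/2992 + 104*(-1/4932) = -1085/2992 - 26/1233 = -1415597/3689136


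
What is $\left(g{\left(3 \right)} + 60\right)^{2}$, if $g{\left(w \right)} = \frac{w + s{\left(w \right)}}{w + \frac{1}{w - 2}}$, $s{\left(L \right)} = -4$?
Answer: $\frac{57121}{16} \approx 3570.1$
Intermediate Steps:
$g{\left(w \right)} = \frac{-4 + w}{w + \frac{1}{-2 + w}}$ ($g{\left(w \right)} = \frac{w - 4}{w + \frac{1}{w - 2}} = \frac{-4 + w}{w + \frac{1}{-2 + w}}$)
$\left(g{\left(3 \right)} + 60\right)^{2} = \left(\frac{8 + 3^{2} - 18}{1 + 3^{2} - 6} + 60\right)^{2} = \left(\frac{8 + 9 - 18}{1 + 9 - 6} + 60\right)^{2} = \left(\frac{1}{4} \left(-1\right) + 60\right)^{2} = \left(- \frac{1}{4} + 60\right)^{2} = \left(\frac{239}{4}\right)^{2} = \frac{57121}{16}$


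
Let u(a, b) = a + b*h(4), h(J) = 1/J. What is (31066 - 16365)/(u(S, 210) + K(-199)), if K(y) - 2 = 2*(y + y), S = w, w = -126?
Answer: -29402/1735 ≈ -16.946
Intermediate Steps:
S = -126
h(J) = 1/J
u(a, b) = a + b/4
K(y) = 2 + 4*y (K(y) = 2 + 2*(y + y) = 2 + 2*(2*y) = 2 + 4*y)
(31066 - 16365)/(u(S, 210) + K(-199)) = (31066 - 16365)/((-126 + (¼)*210) + (2 + 4*(-199))) = 14701/((-126 + 105/2) + (2 - 796)) = 14701/(-147/2 - 794) = 14701/(-1735/2) = 14701*(-2/1735) = -29402/1735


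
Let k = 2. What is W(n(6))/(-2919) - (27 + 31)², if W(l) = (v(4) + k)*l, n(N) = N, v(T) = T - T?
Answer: -3273176/973 ≈ -3364.0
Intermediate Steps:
v(T) = 0
W(l) = 2*l (W(l) = (0 + 2)*l = 2*l)
W(n(6))/(-2919) - (27 + 31)² = (2*6)/(-2919) - (27 + 31)² = 12*(-1/2919) - 1*58² = -4/973 - 1*3364 = -4/973 - 3364 = -3273176/973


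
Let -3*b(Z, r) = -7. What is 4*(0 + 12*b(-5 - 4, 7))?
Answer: 112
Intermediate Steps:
b(Z, r) = 7/3 (b(Z, r) = -1/3*(-7) = 7/3)
4*(0 + 12*b(-5 - 4, 7)) = 4*(0 + 12*(7/3)) = 4*(0 + 28) = 4*28 = 112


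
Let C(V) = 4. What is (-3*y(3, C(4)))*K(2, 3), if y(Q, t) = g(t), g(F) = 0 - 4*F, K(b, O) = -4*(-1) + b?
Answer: 288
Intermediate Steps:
K(b, O) = 4 + b
g(F) = -4*F
y(Q, t) = -4*t
(-3*y(3, C(4)))*K(2, 3) = (-(-12)*4)*(4 + 2) = -3*(-16)*6 = 48*6 = 288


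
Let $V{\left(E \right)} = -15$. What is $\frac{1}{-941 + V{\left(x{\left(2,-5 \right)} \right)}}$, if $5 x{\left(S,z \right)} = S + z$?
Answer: $- \frac{1}{956} \approx -0.001046$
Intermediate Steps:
$x{\left(S,z \right)} = \frac{S}{5} + \frac{z}{5}$ ($x{\left(S,z \right)} = \frac{S + z}{5} = \frac{S}{5} + \frac{z}{5}$)
$\frac{1}{-941 + V{\left(x{\left(2,-5 \right)} \right)}} = \frac{1}{-941 - 15} = \frac{1}{-956} = - \frac{1}{956}$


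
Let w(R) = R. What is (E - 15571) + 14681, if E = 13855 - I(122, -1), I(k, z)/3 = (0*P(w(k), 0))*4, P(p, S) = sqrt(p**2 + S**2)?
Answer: 12965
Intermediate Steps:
P(p, S) = sqrt(S**2 + p**2)
I(k, z) = 0 (I(k, z) = 3*((0*sqrt(0**2 + k**2))*4) = 3*((0*sqrt(0 + k**2))*4) = 3*((0*sqrt(k**2))*4) = 3*(0*4) = 3*0 = 0)
E = 13855 (E = 13855 - 1*0 = 13855 + 0 = 13855)
(E - 15571) + 14681 = (13855 - 15571) + 14681 = -1716 + 14681 = 12965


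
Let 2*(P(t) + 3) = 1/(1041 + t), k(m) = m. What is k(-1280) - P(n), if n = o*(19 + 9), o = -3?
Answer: -2444179/1914 ≈ -1277.0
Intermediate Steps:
n = -84 (n = -3*(19 + 9) = -3*28 = -84)
P(t) = -3 + 1/(2*(1041 + t))
k(-1280) - P(n) = -1280 - (-6245 - 6*(-84))/(2*(1041 - 84)) = -1280 - (-6245 + 504)/(2*957) = -1280 - (-5741)/(2*957) = -1280 - 1*(-5741/1914) = -1280 + 5741/1914 = -2444179/1914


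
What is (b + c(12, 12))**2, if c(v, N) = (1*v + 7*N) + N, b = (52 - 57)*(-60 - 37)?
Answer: 351649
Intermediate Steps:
b = 485 (b = -5*(-97) = 485)
c(v, N) = v + 8*N (c(v, N) = (v + 7*N) + N = v + 8*N)
(b + c(12, 12))**2 = (485 + (12 + 8*12))**2 = (485 + (12 + 96))**2 = (485 + 108)**2 = 593**2 = 351649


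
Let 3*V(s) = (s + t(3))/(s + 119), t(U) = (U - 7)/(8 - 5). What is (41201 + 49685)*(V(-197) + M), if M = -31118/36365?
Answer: -9436738823/12764115 ≈ -739.32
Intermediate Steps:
t(U) = -7/3 + U/3 (t(U) = (-7 + U)/3 = (-7 + U)*(⅓) = -7/3 + U/3)
V(s) = (-4/3 + s)/(3*(119 + s)) (V(s) = ((s + (-7/3 + (⅓)*3))/(s + 119))/3 = ((s + (-7/3 + 1))/(119 + s))/3 = ((s - 4/3)/(119 + s))/3 = ((-4/3 + s)/(119 + s))/3 = (-4/3 + s)/(3*(119 + s)))
M = -31118/36365 (M = -31118*1/36365 = -31118/36365 ≈ -0.85571)
(41201 + 49685)*(V(-197) + M) = (41201 + 49685)*((-4 + 3*(-197))/(9*(119 - 197)) - 31118/36365) = 90886*((⅑)*(-4 - 591)/(-78) - 31118/36365) = 90886*((⅑)*(-1/78)*(-595) - 31118/36365) = 90886*(595/702 - 31118/36365) = 90886*(-207661/25528230) = -9436738823/12764115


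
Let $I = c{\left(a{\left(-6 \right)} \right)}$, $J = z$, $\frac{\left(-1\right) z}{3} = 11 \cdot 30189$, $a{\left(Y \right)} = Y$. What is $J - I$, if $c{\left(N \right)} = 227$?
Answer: $-996464$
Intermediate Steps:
$z = -996237$ ($z = - 3 \cdot 11 \cdot 30189 = \left(-3\right) 332079 = -996237$)
$J = -996237$
$I = 227$
$J - I = -996237 - 227 = -996464$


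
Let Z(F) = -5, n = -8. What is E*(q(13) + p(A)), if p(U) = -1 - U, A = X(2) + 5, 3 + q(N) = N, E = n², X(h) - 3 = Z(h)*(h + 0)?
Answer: 704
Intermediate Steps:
X(h) = 3 - 5*h (X(h) = 3 - 5*(h + 0) = 3 - 5*h)
E = 64 (E = (-8)² = 64)
q(N) = -3 + N
A = -2 (A = (3 - 5*2) + 5 = (3 - 10) + 5 = -7 + 5 = -2)
E*(q(13) + p(A)) = 64*((-3 + 13) + (-1 - 1*(-2))) = 64*(10 + (-1 + 2)) = 64*(10 + 1) = 64*11 = 704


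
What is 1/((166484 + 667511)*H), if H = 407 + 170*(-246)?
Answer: -1/34538234935 ≈ -2.8953e-11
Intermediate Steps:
H = -41413 (H = 407 - 41820 = -41413)
1/((166484 + 667511)*H) = 1/((166484 + 667511)*(-41413)) = -1/41413/833995 = (1/833995)*(-1/41413) = -1/34538234935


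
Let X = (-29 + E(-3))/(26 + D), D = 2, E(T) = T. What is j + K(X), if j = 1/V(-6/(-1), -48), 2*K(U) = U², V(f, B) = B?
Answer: 1487/2352 ≈ 0.63223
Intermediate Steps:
X = -8/7 (X = (-29 - 3)/(26 + 2) = -32/28 = -32*1/28 = -8/7 ≈ -1.1429)
K(U) = U²/2
j = -1/48 (j = 1/(-48) = -1/48 ≈ -0.020833)
j + K(X) = -1/48 + (-8/7)²/2 = -1/48 + (½)*(64/49) = -1/48 + 32/49 = 1487/2352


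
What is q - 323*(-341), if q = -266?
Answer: 109877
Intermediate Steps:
q - 323*(-341) = -266 - 323*(-341) = -266 + 110143 = 109877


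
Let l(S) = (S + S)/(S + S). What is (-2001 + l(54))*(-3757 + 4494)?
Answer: -1474000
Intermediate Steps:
l(S) = 1 (l(S) = (2*S)/((2*S)) = (2*S)*(1/(2*S)) = 1)
(-2001 + l(54))*(-3757 + 4494) = (-2001 + 1)*(-3757 + 4494) = -2000*737 = -1474000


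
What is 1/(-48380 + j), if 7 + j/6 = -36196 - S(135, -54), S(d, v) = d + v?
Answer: -1/266084 ≈ -3.7582e-6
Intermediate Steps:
j = -217704 (j = -42 + 6*(-36196 - (135 - 54)) = -42 + 6*(-36196 - 1*81) = -42 + 6*(-36196 - 81) = -42 + 6*(-36277) = -42 - 217662 = -217704)
1/(-48380 + j) = 1/(-48380 - 217704) = 1/(-266084) = -1/266084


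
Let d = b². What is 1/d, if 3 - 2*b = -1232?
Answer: 4/1525225 ≈ 2.6226e-6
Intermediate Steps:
b = 1235/2 (b = 3/2 - ½*(-1232) = 3/2 + 616 = 1235/2 ≈ 617.50)
d = 1525225/4 (d = (1235/2)² = 1525225/4 ≈ 3.8131e+5)
1/d = 1/(1525225/4) = 4/1525225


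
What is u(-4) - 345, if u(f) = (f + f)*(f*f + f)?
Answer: -441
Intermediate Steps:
u(f) = 2*f*(f + f²) (u(f) = (2*f)*(f² + f) = (2*f)*(f + f²) = 2*f*(f + f²))
u(-4) - 345 = 2*(-4)²*(1 - 4) - 345 = 2*16*(-3) - 345 = -96 - 345 = -441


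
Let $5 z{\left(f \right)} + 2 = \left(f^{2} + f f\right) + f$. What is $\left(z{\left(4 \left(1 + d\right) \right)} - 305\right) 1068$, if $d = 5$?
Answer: $- \frac{374868}{5} \approx -74974.0$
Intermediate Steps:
$z{\left(f \right)} = - \frac{2}{5} + \frac{f}{5} + \frac{2 f^{2}}{5}$ ($z{\left(f \right)} = - \frac{2}{5} + \frac{\left(f^{2} + f f\right) + f}{5} = - \frac{2}{5} + \frac{\left(f^{2} + f^{2}\right) + f}{5} = - \frac{2}{5} + \frac{2 f^{2} + f}{5} = - \frac{2}{5} + \frac{f + 2 f^{2}}{5} = - \frac{2}{5} + \left(\frac{f}{5} + \frac{2 f^{2}}{5}\right) = - \frac{2}{5} + \frac{f}{5} + \frac{2 f^{2}}{5}$)
$\left(z{\left(4 \left(1 + d\right) \right)} - 305\right) 1068 = \left(\left(- \frac{2}{5} + \frac{4 \left(1 + 5\right)}{5} + \frac{2 \left(4 \left(1 + 5\right)\right)^{2}}{5}\right) - 305\right) 1068 = \left(\left(- \frac{2}{5} + \frac{4 \cdot 6}{5} + \frac{2 \left(4 \cdot 6\right)^{2}}{5}\right) - 305\right) 1068 = \left(\left(- \frac{2}{5} + \frac{1}{5} \cdot 24 + \frac{2 \cdot 24^{2}}{5}\right) - 305\right) 1068 = \left(\left(- \frac{2}{5} + \frac{24}{5} + \frac{2}{5} \cdot 576\right) - 305\right) 1068 = \left(\left(- \frac{2}{5} + \frac{24}{5} + \frac{1152}{5}\right) - 305\right) 1068 = \left(\frac{1174}{5} - 305\right) 1068 = \left(- \frac{351}{5}\right) 1068 = - \frac{374868}{5}$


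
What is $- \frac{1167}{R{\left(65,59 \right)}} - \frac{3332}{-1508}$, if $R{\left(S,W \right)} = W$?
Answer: $- \frac{390812}{22243} \approx -17.57$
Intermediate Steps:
$- \frac{1167}{R{\left(65,59 \right)}} - \frac{3332}{-1508} = - \frac{1167}{59} - \frac{3332}{-1508} = \left(-1167\right) \frac{1}{59} - - \frac{833}{377} = - \frac{1167}{59} + \frac{833}{377} = - \frac{390812}{22243}$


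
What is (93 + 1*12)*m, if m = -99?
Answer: -10395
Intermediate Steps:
(93 + 1*12)*m = (93 + 1*12)*(-99) = (93 + 12)*(-99) = 105*(-99) = -10395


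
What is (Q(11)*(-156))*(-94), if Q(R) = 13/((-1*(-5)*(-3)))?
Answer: -63544/5 ≈ -12709.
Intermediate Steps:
Q(R) = -13/15 (Q(R) = 13/((5*(-3))) = 13/(-15) = 13*(-1/15) = -13/15)
(Q(11)*(-156))*(-94) = -13/15*(-156)*(-94) = (676/5)*(-94) = -63544/5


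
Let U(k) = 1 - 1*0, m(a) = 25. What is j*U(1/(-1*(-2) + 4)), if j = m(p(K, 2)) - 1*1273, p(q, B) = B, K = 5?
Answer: -1248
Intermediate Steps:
U(k) = 1 (U(k) = 1 + 0 = 1)
j = -1248 (j = 25 - 1*1273 = 25 - 1273 = -1248)
j*U(1/(-1*(-2) + 4)) = -1248*1 = -1248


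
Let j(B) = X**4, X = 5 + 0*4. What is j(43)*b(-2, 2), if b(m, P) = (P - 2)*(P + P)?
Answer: 0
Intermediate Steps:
X = 5 (X = 5 + 0 = 5)
j(B) = 625 (j(B) = 5**4 = 625)
b(m, P) = 2*P*(-2 + P) (b(m, P) = (-2 + P)*(2*P) = 2*P*(-2 + P))
j(43)*b(-2, 2) = 625*(2*2*(-2 + 2)) = 625*(2*2*0) = 625*0 = 0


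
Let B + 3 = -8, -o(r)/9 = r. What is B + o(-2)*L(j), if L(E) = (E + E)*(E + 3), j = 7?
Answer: 2509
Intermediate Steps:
o(r) = -9*r
L(E) = 2*E*(3 + E) (L(E) = (2*E)*(3 + E) = 2*E*(3 + E))
B = -11 (B = -3 - 8 = -11)
B + o(-2)*L(j) = -11 + (-9*(-2))*(2*7*(3 + 7)) = -11 + 18*(2*7*10) = -11 + 18*140 = -11 + 2520 = 2509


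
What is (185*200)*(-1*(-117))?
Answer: 4329000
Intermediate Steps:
(185*200)*(-1*(-117)) = 37000*117 = 4329000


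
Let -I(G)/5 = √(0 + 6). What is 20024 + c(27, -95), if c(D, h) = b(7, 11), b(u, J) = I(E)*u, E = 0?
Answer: 20024 - 35*√6 ≈ 19938.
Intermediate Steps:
I(G) = -5*√6 (I(G) = -5*√(0 + 6) = -5*√6)
b(u, J) = -5*u*√6 (b(u, J) = (-5*√6)*u = -5*u*√6)
c(D, h) = -35*√6 (c(D, h) = -5*7*√6 = -35*√6)
20024 + c(27, -95) = 20024 - 35*√6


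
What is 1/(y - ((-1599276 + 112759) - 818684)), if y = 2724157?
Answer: 1/5029358 ≈ 1.9883e-7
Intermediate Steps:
1/(y - ((-1599276 + 112759) - 818684)) = 1/(2724157 - ((-1599276 + 112759) - 818684)) = 1/(2724157 - (-1486517 - 818684)) = 1/(2724157 - 1*(-2305201)) = 1/(2724157 + 2305201) = 1/5029358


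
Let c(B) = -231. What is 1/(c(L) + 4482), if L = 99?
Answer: 1/4251 ≈ 0.00023524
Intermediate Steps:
1/(c(L) + 4482) = 1/(-231 + 4482) = 1/4251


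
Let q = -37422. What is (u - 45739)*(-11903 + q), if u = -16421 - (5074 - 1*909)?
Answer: 3271480625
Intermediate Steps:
u = -20586 (u = -16421 - (5074 - 909) = -16421 - 1*4165 = -16421 - 4165 = -20586)
(u - 45739)*(-11903 + q) = (-20586 - 45739)*(-11903 - 37422) = -66325*(-49325) = 3271480625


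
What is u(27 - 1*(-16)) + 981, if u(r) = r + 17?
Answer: 1041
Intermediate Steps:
u(r) = 17 + r
u(27 - 1*(-16)) + 981 = (17 + (27 - 1*(-16))) + 981 = (17 + (27 + 16)) + 981 = (17 + 43) + 981 = 60 + 981 = 1041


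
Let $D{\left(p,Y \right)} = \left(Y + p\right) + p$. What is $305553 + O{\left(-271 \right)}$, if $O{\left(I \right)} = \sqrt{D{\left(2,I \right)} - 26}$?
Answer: $305553 + i \sqrt{293} \approx 3.0555 \cdot 10^{5} + 17.117 i$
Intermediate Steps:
$D{\left(p,Y \right)} = Y + 2 p$
$O{\left(I \right)} = \sqrt{-22 + I}$ ($O{\left(I \right)} = \sqrt{\left(I + 2 \cdot 2\right) - 26} = \sqrt{\left(I + 4\right) - 26} = \sqrt{\left(4 + I\right) - 26} = \sqrt{-22 + I}$)
$305553 + O{\left(-271 \right)} = 305553 + \sqrt{-22 - 271} = 305553 + \sqrt{-293} = 305553 + i \sqrt{293}$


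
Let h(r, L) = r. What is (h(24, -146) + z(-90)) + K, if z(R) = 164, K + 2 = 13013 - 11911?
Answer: 1288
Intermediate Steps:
K = 1100 (K = -2 + (13013 - 11911) = -2 + 1102 = 1100)
(h(24, -146) + z(-90)) + K = (24 + 164) + 1100 = 188 + 1100 = 1288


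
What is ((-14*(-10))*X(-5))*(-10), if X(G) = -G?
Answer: -7000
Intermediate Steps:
((-14*(-10))*X(-5))*(-10) = ((-14*(-10))*(-1*(-5)))*(-10) = (140*5)*(-10) = 700*(-10) = -7000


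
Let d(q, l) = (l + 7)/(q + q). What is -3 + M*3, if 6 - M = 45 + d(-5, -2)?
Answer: -237/2 ≈ -118.50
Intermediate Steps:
d(q, l) = (7 + l)/(2*q) (d(q, l) = (7 + l)/((2*q)) = (7 + l)*(1/(2*q)) = (7 + l)/(2*q))
M = -77/2 (M = 6 - (45 + (½)*(7 - 2)/(-5)) = 6 - (45 + (½)*(-⅕)*5) = 6 - (45 - ½) = 6 - 1*89/2 = 6 - 89/2 = -77/2 ≈ -38.500)
-3 + M*3 = -3 - 77/2*3 = -3 - 231/2 = -237/2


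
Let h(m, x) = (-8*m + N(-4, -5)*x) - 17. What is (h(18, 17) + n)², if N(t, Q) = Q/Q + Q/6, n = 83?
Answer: 203401/36 ≈ 5650.0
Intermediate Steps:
N(t, Q) = 1 + Q/6 (N(t, Q) = 1 + Q*(⅙) = 1 + Q/6)
h(m, x) = -17 - 8*m + x/6 (h(m, x) = (-8*m + (1 + (⅙)*(-5))*x) - 17 = (-8*m + (1 - ⅚)*x) - 17 = (-8*m + x/6) - 17 = -17 - 8*m + x/6)
(h(18, 17) + n)² = ((-17 - 8*18 + (⅙)*17) + 83)² = ((-17 - 144 + 17/6) + 83)² = (-949/6 + 83)² = (-451/6)² = 203401/36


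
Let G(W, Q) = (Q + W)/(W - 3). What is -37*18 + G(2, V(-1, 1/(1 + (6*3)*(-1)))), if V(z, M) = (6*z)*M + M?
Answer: -11361/17 ≈ -668.29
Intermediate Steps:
V(z, M) = M + 6*M*z (V(z, M) = 6*M*z + M = M + 6*M*z)
G(W, Q) = (Q + W)/(-3 + W)
-37*18 + G(2, V(-1, 1/(1 + (6*3)*(-1)))) = -37*18 + ((1 + 6*(-1))/(1 + (6*3)*(-1)) + 2)/(-3 + 2) = -666 + ((1 - 6)/(1 + 18*(-1)) + 2)/(-1) = -666 - (-5/(1 - 18) + 2) = -666 - (-5/(-17) + 2) = -666 - (-1/17*(-5) + 2) = -666 - (5/17 + 2) = -666 - 1*39/17 = -666 - 39/17 = -11361/17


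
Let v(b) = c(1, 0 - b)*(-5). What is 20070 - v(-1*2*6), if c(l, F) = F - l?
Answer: 20125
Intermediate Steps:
v(b) = 5 + 5*b (v(b) = ((0 - b) - 1*1)*(-5) = (-b - 1)*(-5) = (-1 - b)*(-5) = 5 + 5*b)
20070 - v(-1*2*6) = 20070 - (5 + 5*(-1*2*6)) = 20070 - (5 + 5*(-2*6)) = 20070 - (5 + 5*(-12)) = 20070 - (5 - 60) = 20070 - 1*(-55) = 20070 + 55 = 20125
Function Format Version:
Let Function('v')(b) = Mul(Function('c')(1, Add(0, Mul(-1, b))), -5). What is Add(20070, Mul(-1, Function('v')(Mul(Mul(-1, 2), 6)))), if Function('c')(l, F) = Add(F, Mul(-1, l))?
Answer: 20125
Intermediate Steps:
Function('v')(b) = Add(5, Mul(5, b)) (Function('v')(b) = Mul(Add(Add(0, Mul(-1, b)), Mul(-1, 1)), -5) = Mul(Add(Mul(-1, b), -1), -5) = Mul(Add(-1, Mul(-1, b)), -5) = Add(5, Mul(5, b)))
Add(20070, Mul(-1, Function('v')(Mul(Mul(-1, 2), 6)))) = Add(20070, Mul(-1, Add(5, Mul(5, Mul(Mul(-1, 2), 6))))) = Add(20070, Mul(-1, Add(5, Mul(5, Mul(-2, 6))))) = Add(20070, Mul(-1, Add(5, Mul(5, -12)))) = Add(20070, Mul(-1, Add(5, -60))) = Add(20070, Mul(-1, -55)) = Add(20070, 55) = 20125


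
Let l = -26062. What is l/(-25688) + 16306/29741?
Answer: 596989235/381993404 ≈ 1.5628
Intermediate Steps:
l/(-25688) + 16306/29741 = -26062/(-25688) + 16306/29741 = -26062*(-1/25688) + 16306*(1/29741) = 13031/12844 + 16306/29741 = 596989235/381993404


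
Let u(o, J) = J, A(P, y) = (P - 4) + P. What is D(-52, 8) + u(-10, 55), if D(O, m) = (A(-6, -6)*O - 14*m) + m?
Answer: 783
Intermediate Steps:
A(P, y) = -4 + 2*P (A(P, y) = (-4 + P) + P = -4 + 2*P)
D(O, m) = -16*O - 13*m (D(O, m) = ((-4 + 2*(-6))*O - 14*m) + m = ((-4 - 12)*O - 14*m) + m = (-16*O - 14*m) + m = -16*O - 13*m)
D(-52, 8) + u(-10, 55) = (-16*(-52) - 13*8) + 55 = (832 - 104) + 55 = 728 + 55 = 783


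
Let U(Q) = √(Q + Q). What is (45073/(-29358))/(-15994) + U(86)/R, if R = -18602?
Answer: 6439/67078836 - √43/9301 ≈ -0.00060903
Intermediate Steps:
U(Q) = √2*√Q (U(Q) = √(2*Q) = √2*√Q)
(45073/(-29358))/(-15994) + U(86)/R = (45073/(-29358))/(-15994) + (√2*√86)/(-18602) = (45073*(-1/29358))*(-1/15994) + (2*√43)*(-1/18602) = -6439/4194*(-1/15994) - √43/9301 = 6439/67078836 - √43/9301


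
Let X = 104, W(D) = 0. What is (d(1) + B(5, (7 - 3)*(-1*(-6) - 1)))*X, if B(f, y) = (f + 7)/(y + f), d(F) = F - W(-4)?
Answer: 3848/25 ≈ 153.92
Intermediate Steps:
d(F) = F (d(F) = F - 1*0 = F + 0 = F)
B(f, y) = (7 + f)/(f + y)
(d(1) + B(5, (7 - 3)*(-1*(-6) - 1)))*X = (1 + (7 + 5)/(5 + (7 - 3)*(-1*(-6) - 1)))*104 = (1 + 12/(5 + 4*(6 - 1)))*104 = (1 + 12/(5 + 4*5))*104 = (1 + 12/(5 + 20))*104 = (1 + 12/25)*104 = (37/25)*104 = 3848/25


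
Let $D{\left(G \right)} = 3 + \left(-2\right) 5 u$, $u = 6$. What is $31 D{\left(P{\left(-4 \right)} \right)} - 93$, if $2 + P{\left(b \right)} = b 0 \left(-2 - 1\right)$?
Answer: $-1860$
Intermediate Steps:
$P{\left(b \right)} = -2$ ($P{\left(b \right)} = -2 + b 0 \left(-2 - 1\right) = -2 + 0 \left(-3\right) = -2 + 0 = -2$)
$D{\left(G \right)} = -57$ ($D{\left(G \right)} = 3 + \left(-2\right) 5 \cdot 6 = 3 - 60 = -57$)
$31 D{\left(P{\left(-4 \right)} \right)} - 93 = 31 \left(-57\right) - 93 = -1767 - 93 = -1860$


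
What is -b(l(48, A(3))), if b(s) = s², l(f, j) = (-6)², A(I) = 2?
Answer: -1296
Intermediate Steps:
l(f, j) = 36
-b(l(48, A(3))) = -1*36² = -1*1296 = -1296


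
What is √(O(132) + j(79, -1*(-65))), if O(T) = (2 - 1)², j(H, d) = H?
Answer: 4*√5 ≈ 8.9443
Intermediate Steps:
O(T) = 1 (O(T) = 1² = 1)
√(O(132) + j(79, -1*(-65))) = √(1 + 79) = √80 = 4*√5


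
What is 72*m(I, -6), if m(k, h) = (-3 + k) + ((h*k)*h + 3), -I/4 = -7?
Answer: 74592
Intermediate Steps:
I = 28 (I = -4*(-7) = 28)
m(k, h) = k + k*h**2 (m(k, h) = (-3 + k) + (k*h**2 + 3) = (-3 + k) + (3 + k*h**2) = k + k*h**2)
72*m(I, -6) = 72*(28*(1 + (-6)**2)) = 72*(28*(1 + 36)) = 72*(28*37) = 72*1036 = 74592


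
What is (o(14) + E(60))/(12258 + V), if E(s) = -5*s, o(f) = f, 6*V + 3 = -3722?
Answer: -132/5371 ≈ -0.024576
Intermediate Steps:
V = -3725/6 (V = -½ + (⅙)*(-3722) = -½ - 1861/3 = -3725/6 ≈ -620.83)
(o(14) + E(60))/(12258 + V) = (14 - 5*60)/(12258 - 3725/6) = (14 - 300)/(69823/6) = -286*6/69823 = -132/5371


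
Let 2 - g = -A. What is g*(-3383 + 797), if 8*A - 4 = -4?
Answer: -5172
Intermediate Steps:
A = 0 (A = 1/2 + (1/8)*(-4) = 1/2 - 1/2 = 0)
g = 2 (g = 2 - (-1)*0 = 2 - 1*0 = 2 + 0 = 2)
g*(-3383 + 797) = 2*(-3383 + 797) = 2*(-2586) = -5172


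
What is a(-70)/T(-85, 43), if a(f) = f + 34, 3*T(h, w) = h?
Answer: 108/85 ≈ 1.2706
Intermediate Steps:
T(h, w) = h/3
a(f) = 34 + f
a(-70)/T(-85, 43) = (34 - 70)/(((1/3)*(-85))) = -36/(-85/3) = -36*(-3/85) = 108/85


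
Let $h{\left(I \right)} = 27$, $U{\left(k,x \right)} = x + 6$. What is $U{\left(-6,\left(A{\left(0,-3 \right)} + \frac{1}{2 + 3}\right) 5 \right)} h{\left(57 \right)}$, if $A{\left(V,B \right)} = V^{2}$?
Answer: $189$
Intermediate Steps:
$U{\left(k,x \right)} = 6 + x$
$U{\left(-6,\left(A{\left(0,-3 \right)} + \frac{1}{2 + 3}\right) 5 \right)} h{\left(57 \right)} = \left(6 + \left(0^{2} + \frac{1}{2 + 3}\right) 5\right) 27 = \left(6 + \left(0 + \frac{1}{5}\right) 5\right) 27 = \left(6 + \frac{1}{5} \cdot 5\right) 27 = \left(6 + 1\right) 27 = 7 \cdot 27 = 189$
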